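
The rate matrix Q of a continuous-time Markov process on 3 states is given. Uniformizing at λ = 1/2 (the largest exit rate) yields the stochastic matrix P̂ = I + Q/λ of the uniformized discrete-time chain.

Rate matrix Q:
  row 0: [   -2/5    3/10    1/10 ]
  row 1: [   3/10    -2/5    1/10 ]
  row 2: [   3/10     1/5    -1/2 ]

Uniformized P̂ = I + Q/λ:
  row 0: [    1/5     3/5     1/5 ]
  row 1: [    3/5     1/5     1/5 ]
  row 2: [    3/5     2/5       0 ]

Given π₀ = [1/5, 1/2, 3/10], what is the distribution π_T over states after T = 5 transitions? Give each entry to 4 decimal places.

π = [0.4309, 0.4025, 0.1666]

t=0: π = [0.2000, 0.5000, 0.3000]
t=1: π = [0.5200, 0.3400, 0.1400]
t=2: π = [0.3920, 0.4360, 0.1720]
t=3: π = [0.4432, 0.3912, 0.1656]
t=4: π = [0.4227, 0.4104, 0.1669]
t=5: π = [0.4309, 0.4025, 0.1666]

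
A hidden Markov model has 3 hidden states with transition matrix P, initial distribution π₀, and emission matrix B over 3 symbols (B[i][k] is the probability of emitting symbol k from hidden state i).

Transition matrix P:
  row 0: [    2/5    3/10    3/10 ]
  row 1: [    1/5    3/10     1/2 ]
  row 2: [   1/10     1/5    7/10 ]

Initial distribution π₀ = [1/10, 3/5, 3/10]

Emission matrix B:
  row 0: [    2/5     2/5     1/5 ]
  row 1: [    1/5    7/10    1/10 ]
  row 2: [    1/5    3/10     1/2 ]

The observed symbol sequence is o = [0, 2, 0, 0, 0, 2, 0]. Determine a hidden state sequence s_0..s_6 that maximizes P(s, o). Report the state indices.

t=0: δ = [4.000e-02, 1.200e-01, 6.000e-02]  (obs o_0=0)
t=1: δ = [4.800e-03, 3.600e-03, 3.000e-02]  ψ = [1, 1, 1]  (obs o_1=2)
t=2: δ = [1.200e-03, 1.200e-03, 4.200e-03]  ψ = [2, 2, 2]  (obs o_2=0)
t=3: δ = [1.920e-04, 1.680e-04, 5.880e-04]  ψ = [0, 2, 2]  (obs o_3=0)
t=4: δ = [3.072e-05, 2.352e-05, 8.232e-05]  ψ = [0, 2, 2]  (obs o_4=0)
t=5: δ = [2.458e-06, 1.646e-06, 2.881e-05]  ψ = [0, 2, 2]  (obs o_5=2)
t=6: δ = [1.152e-06, 1.152e-06, 4.034e-06]  ψ = [2, 2, 2]  (obs o_6=0)
backtrack: best end state = 2; path = [1, 2, 2, 2, 2, 2, 2]

path = [1, 2, 2, 2, 2, 2, 2]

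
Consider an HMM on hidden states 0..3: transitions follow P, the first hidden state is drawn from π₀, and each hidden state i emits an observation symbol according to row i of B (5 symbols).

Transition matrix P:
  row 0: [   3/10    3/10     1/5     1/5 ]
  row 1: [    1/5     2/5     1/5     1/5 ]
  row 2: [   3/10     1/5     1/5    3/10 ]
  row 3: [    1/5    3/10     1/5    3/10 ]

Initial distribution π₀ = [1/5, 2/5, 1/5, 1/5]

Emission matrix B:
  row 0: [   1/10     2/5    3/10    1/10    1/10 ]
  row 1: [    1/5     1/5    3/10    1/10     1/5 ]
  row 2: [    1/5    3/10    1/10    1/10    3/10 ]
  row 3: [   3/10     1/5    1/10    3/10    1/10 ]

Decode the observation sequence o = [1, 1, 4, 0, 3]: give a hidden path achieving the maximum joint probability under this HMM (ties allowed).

t=0: δ = [8.000e-02, 8.000e-02, 6.000e-02, 4.000e-02]  (obs o_0=1)
t=1: δ = [9.600e-03, 6.400e-03, 4.800e-03, 3.600e-03]  ψ = [0, 1, 0, 2]  (obs o_1=1)
t=2: δ = [2.880e-04, 5.760e-04, 5.760e-04, 1.920e-04]  ψ = [0, 0, 0, 0]  (obs o_2=4)
t=3: δ = [1.728e-05, 4.608e-05, 2.304e-05, 5.184e-05]  ψ = [2, 1, 1, 2]  (obs o_3=0)
t=4: δ = [1.037e-06, 1.843e-06, 1.037e-06, 4.666e-06]  ψ = [3, 1, 3, 3]  (obs o_4=3)
backtrack: best end state = 3; path = [0, 0, 2, 3, 3]

path = [0, 0, 2, 3, 3]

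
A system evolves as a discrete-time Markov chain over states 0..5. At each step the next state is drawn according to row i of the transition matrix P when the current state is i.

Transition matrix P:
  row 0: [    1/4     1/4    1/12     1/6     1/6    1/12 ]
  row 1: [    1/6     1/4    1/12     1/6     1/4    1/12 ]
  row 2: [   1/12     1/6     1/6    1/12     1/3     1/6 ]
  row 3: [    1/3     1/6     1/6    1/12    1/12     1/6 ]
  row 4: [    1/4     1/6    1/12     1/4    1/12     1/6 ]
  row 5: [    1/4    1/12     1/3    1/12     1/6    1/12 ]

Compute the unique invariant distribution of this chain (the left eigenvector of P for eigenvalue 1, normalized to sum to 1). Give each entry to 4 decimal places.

π = [0.2234, 0.1910, 0.1376, 0.1476, 0.1784, 0.1220]

Balance equations π_j = Σ_i π_i·P[i][j]:
  π_0 = 1/4·π_0 + 1/6·π_1 + 1/12·π_2 + 1/3·π_3 + 1/4·π_4 + 1/4·π_5
  π_1 = 1/4·π_0 + 1/4·π_1 + 1/6·π_2 + 1/6·π_3 + 1/6·π_4 + 1/12·π_5
  π_2 = 1/12·π_0 + 1/12·π_1 + 1/6·π_2 + 1/6·π_3 + 1/12·π_4 + 1/3·π_5
  π_3 = 1/6·π_0 + 1/6·π_1 + 1/12·π_2 + 1/12·π_3 + 1/4·π_4 + 1/12·π_5
  π_4 = 1/6·π_0 + 1/4·π_1 + 1/3·π_2 + 1/12·π_3 + 1/12·π_4 + 1/6·π_5
  normalize: π_0 + π_1 + π_2 + π_3 + π_4 + π_5 = 1
Solving the linear system gives exactly π = [9985/44686, 8537/44686, 18445/134058, 19787/134058, 3985/22343, 2725/22343].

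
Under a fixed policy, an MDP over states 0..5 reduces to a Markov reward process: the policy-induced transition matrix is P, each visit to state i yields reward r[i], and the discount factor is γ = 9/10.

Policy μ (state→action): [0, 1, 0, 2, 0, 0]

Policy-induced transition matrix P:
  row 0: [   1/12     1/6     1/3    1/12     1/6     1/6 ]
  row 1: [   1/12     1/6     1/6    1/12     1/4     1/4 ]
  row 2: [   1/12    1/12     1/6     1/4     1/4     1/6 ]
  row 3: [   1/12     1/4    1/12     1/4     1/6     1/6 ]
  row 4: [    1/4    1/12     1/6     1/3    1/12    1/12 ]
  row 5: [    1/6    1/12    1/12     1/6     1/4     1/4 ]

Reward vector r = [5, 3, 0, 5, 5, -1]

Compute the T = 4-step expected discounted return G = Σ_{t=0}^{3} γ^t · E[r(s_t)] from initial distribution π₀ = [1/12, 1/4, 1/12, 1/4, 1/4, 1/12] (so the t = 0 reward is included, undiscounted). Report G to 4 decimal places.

t=0: π = [0.0833, 0.2500, 0.0833, 0.2500, 0.2500, 0.0833], E[r] = 3.5833, γ^t·E[r] = 3.583333, running G = 3.583333
t=1: π = [0.1319, 0.1528, 0.1528, 0.2083, 0.1806, 0.1736], E[r] = 2.8889, γ^t·E[r] = 2.600000, running G = 6.183333
t=2: π = [0.1279, 0.1418, 0.1568, 0.2031, 0.1916, 0.1788], E[r] = 2.8594, γ^t·E[r] = 2.316094, running G = 8.499427
t=3: π = [0.1302, 0.1397, 0.1562, 0.2061, 0.1905, 0.1774], E[r] = 2.8754, γ^t·E[r] = 2.096156, running G = 10.595583

G = 10.5956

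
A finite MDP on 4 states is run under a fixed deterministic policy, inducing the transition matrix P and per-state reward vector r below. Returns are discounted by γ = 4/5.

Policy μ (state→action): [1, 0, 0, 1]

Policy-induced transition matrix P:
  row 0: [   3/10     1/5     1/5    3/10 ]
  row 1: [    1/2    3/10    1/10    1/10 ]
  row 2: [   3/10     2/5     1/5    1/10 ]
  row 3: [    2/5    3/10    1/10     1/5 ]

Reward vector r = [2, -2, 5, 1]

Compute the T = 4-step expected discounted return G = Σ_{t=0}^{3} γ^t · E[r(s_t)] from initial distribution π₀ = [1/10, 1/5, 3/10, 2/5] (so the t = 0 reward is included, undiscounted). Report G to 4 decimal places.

t=0: π = [0.1000, 0.2000, 0.3000, 0.4000], E[r] = 1.7000, γ^t·E[r] = 1.700000, running G = 1.700000
t=1: π = [0.3800, 0.3200, 0.1400, 0.1600], E[r] = 0.9800, γ^t·E[r] = 0.784000, running G = 2.484000
t=2: π = [0.3800, 0.2760, 0.1520, 0.1920], E[r] = 1.1600, γ^t·E[r] = 0.742400, running G = 3.226400
t=3: π = [0.3744, 0.2772, 0.1532, 0.1952], E[r] = 1.1556, γ^t·E[r] = 0.591667, running G = 3.818067

G = 3.8181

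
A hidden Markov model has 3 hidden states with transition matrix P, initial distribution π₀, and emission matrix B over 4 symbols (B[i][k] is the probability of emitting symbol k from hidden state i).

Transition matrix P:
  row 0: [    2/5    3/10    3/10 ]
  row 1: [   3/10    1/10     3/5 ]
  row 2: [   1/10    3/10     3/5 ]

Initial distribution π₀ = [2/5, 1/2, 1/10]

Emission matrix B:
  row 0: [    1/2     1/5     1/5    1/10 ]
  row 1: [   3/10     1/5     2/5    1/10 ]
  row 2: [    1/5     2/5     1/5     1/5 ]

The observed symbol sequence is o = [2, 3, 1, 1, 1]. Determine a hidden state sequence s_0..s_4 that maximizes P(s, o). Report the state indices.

path = [1, 2, 2, 2, 2]

t=0: δ = [8.000e-02, 2.000e-01, 2.000e-02]  (obs o_0=2)
t=1: δ = [6.000e-03, 2.400e-03, 2.400e-02]  ψ = [1, 0, 1]  (obs o_1=3)
t=2: δ = [4.800e-04, 1.440e-03, 5.760e-03]  ψ = [0, 2, 2]  (obs o_2=1)
t=3: δ = [1.152e-04, 3.456e-04, 1.382e-03]  ψ = [2, 2, 2]  (obs o_3=1)
t=4: δ = [2.765e-05, 8.294e-05, 3.318e-04]  ψ = [2, 2, 2]  (obs o_4=1)
backtrack: best end state = 2; path = [1, 2, 2, 2, 2]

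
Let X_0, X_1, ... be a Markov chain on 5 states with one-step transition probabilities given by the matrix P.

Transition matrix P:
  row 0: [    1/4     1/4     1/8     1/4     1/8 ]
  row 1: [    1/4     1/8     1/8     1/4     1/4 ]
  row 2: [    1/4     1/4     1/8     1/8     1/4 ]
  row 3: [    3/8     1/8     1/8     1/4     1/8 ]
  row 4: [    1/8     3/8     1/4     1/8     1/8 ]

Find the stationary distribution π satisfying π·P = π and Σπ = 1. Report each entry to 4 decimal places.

π = [0.2550, 0.2178, 0.1463, 0.2104, 0.1705]

Balance equations π_j = Σ_i π_i·P[i][j]:
  π_0 = 1/4·π_0 + 1/4·π_1 + 1/4·π_2 + 3/8·π_3 + 1/8·π_4
  π_1 = 1/4·π_0 + 1/8·π_1 + 1/4·π_2 + 1/8·π_3 + 3/8·π_4
  π_2 = 1/8·π_0 + 1/8·π_1 + 1/8·π_2 + 1/8·π_3 + 1/4·π_4
  π_3 = 1/4·π_0 + 1/4·π_1 + 1/8·π_2 + 1/4·π_3 + 1/8·π_4
  normalize: π_0 + π_1 + π_2 + π_3 + π_4 = 1
Solving the linear system gives exactly π = [1138/4463, 972/4463, 653/4463, 939/4463, 761/4463].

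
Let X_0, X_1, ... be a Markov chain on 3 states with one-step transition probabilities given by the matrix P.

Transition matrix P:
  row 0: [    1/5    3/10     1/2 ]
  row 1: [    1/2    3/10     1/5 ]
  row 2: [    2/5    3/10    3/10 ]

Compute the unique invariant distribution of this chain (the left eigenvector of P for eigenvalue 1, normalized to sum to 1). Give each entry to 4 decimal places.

Balance equations π_j = Σ_i π_i·P[i][j]:
  π_0 = 1/5·π_0 + 1/2·π_1 + 2/5·π_2
  π_1 = 3/10·π_0 + 3/10·π_1 + 3/10·π_2
  normalize: π_0 + π_1 + π_2 = 1
Solving the linear system gives exactly π = [43/120, 3/10, 41/120].

π = [0.3583, 0.3000, 0.3417]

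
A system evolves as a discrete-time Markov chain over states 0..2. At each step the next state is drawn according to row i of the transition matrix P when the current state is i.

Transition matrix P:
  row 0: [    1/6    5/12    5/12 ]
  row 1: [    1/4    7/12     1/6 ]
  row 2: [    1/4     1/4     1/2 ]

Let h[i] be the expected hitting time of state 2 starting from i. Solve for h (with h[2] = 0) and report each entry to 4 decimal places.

First-step conditioning: h[2] = 0; for i ≠ 2, h[i] = 1 + Σ_k P[i][k]·h[k].
  h[0] = 1 + 1/6·h[0] + 5/12·h[1]
  h[1] = 1 + 1/4·h[0] + 7/12·h[1]
Solving the 2×2 linear system over states ≠ 2 gives exactly h = [24/7, 156/35, 0] (h[2] = 0 is the target).

h = [3.4286, 4.4571, 0.0000]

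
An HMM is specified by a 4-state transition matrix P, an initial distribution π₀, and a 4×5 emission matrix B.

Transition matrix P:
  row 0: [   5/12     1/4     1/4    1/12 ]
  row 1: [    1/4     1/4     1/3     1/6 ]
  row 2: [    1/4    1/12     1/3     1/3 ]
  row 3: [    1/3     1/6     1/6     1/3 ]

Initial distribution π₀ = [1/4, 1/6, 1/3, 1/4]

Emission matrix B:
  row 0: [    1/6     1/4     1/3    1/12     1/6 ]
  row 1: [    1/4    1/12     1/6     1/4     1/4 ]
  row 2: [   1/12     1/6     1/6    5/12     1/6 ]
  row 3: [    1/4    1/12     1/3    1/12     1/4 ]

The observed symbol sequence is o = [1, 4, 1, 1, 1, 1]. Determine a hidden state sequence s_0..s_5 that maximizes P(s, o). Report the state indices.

path = [0, 0, 0, 0, 0, 0]

t=0: δ = [6.250e-02, 1.389e-02, 5.556e-02, 2.083e-02]  (obs o_0=1)
t=1: δ = [4.340e-03, 3.906e-03, 3.086e-03, 4.630e-03]  ψ = [0, 0, 2, 2]  (obs o_1=4)
t=2: δ = [4.521e-04, 9.042e-05, 2.170e-04, 1.286e-04]  ψ = [0, 0, 1, 3]  (obs o_2=1)
t=3: δ = [4.710e-05, 9.419e-06, 1.884e-05, 6.028e-06]  ψ = [0, 0, 0, 2]  (obs o_3=1)
t=4: δ = [4.906e-06, 9.811e-07, 1.962e-06, 5.233e-07]  ψ = [0, 0, 0, 2]  (obs o_4=1)
t=5: δ = [5.110e-07, 1.022e-07, 2.044e-07, 5.451e-08]  ψ = [0, 0, 0, 2]  (obs o_5=1)
backtrack: best end state = 0; path = [0, 0, 0, 0, 0, 0]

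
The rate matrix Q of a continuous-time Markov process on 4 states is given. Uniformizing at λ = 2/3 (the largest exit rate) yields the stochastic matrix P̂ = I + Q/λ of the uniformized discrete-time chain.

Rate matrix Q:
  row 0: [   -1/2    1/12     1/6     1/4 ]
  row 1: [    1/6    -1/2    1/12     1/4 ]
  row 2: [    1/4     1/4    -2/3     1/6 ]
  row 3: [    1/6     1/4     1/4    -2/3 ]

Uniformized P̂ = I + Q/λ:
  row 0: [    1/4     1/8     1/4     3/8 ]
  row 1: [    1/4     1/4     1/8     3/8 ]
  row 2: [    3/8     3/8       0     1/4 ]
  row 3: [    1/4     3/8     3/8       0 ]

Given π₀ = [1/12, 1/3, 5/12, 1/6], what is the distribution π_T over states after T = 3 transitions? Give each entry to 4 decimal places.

t=0: π = [0.0833, 0.3333, 0.4167, 0.1667]
t=1: π = [0.3021, 0.3125, 0.1250, 0.2604]
t=2: π = [0.2656, 0.2604, 0.2122, 0.2617]
t=3: π = [0.2765, 0.2760, 0.1971, 0.2503]

π = [0.2765, 0.2760, 0.1971, 0.2503]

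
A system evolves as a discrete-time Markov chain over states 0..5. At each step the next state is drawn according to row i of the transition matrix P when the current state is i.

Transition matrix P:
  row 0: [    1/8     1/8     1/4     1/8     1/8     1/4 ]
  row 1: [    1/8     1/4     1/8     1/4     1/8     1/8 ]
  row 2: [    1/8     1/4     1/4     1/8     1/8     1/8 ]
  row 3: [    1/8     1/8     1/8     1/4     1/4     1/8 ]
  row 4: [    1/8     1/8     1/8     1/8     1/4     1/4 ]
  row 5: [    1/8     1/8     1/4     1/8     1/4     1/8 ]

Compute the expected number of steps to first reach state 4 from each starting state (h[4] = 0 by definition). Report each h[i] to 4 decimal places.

h = [6.0201, 5.9933, 6.1003, 5.2441, 0.0000, 5.3512]

First-step conditioning: h[4] = 0; for i ≠ 4, h[i] = 1 + Σ_k P[i][k]·h[k].
  h[0] = 1 + 1/8·h[0] + 1/8·h[1] + 1/4·h[2] + 1/8·h[3] + 1/4·h[5]
  h[1] = 1 + 1/8·h[0] + 1/4·h[1] + 1/8·h[2] + 1/4·h[3] + 1/8·h[5]
  h[2] = 1 + 1/8·h[0] + 1/4·h[1] + 1/4·h[2] + 1/8·h[3] + 1/8·h[5]
  h[3] = 1 + 1/8·h[0] + 1/8·h[1] + 1/8·h[2] + 1/4·h[3] + 1/8·h[5]
  h[5] = 1 + 1/8·h[0] + 1/8·h[1] + 1/4·h[2] + 1/8·h[3] + 1/8·h[5]
Solving the 5×5 linear system over states ≠ 4 gives exactly h = [1800/299, 1792/299, 1824/299, 1568/299, 0, 1600/299] (h[4] = 0 is the target).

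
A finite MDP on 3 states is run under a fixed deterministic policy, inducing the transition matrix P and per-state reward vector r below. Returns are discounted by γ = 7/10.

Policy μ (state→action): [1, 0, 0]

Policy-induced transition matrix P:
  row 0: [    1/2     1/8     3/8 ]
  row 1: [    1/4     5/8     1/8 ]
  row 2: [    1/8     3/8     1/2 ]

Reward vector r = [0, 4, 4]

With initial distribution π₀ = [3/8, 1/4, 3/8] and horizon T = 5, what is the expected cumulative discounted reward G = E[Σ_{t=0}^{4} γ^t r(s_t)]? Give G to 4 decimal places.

G = 7.5638

t=0: π = [0.3750, 0.2500, 0.3750], E[r] = 2.5000, γ^t·E[r] = 2.500000, running G = 2.500000
t=1: π = [0.2969, 0.3438, 0.3594], E[r] = 2.8125, γ^t·E[r] = 1.968750, running G = 4.468750
t=2: π = [0.2793, 0.3867, 0.3340], E[r] = 2.8828, γ^t·E[r] = 1.412578, running G = 5.881328
t=3: π = [0.2781, 0.4019, 0.3201], E[r] = 2.8877, γ^t·E[r] = 0.990479, running G = 6.871808
t=4: π = [0.2795, 0.4059, 0.3145], E[r] = 2.8820, γ^t·E[r] = 0.691958, running G = 7.563766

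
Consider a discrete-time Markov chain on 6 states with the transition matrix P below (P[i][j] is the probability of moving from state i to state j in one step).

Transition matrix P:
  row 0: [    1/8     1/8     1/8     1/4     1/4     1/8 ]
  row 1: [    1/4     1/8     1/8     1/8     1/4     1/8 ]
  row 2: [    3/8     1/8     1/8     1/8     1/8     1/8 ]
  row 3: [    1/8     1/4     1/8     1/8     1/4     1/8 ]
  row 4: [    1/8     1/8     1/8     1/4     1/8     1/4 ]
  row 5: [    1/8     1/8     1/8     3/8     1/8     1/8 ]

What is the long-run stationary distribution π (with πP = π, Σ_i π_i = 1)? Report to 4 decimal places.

Balance equations π_j = Σ_i π_i·P[i][j]:
  π_0 = 1/8·π_0 + 1/4·π_1 + 3/8·π_2 + 1/8·π_3 + 1/8·π_4 + 1/8·π_5
  π_1 = 1/8·π_0 + 1/8·π_1 + 1/8·π_2 + 1/4·π_3 + 1/8·π_4 + 1/8·π_5
  π_2 = 1/8·π_0 + 1/8·π_1 + 1/8·π_2 + 1/8·π_3 + 1/8·π_4 + 1/8·π_5
  π_3 = 1/4·π_0 + 1/8·π_1 + 1/8·π_2 + 1/8·π_3 + 1/4·π_4 + 3/8·π_5
  π_4 = 1/4·π_0 + 1/4·π_1 + 1/8·π_2 + 1/4·π_3 + 1/8·π_4 + 1/8·π_5
  normalize: π_0 + π_1 + π_2 + π_3 + π_4 + π_5 = 1
Solving the linear system gives exactly π = [3733/21316, 3219/21316, 1/8, 1109/5329, 14/73, 87/584].

π = [0.1751, 0.1510, 0.1250, 0.2081, 0.1918, 0.1490]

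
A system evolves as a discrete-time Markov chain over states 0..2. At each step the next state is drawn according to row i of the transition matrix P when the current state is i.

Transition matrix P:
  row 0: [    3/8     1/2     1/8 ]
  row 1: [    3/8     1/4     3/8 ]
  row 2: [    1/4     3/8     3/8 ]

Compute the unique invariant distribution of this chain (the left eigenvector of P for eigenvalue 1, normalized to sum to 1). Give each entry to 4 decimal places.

π = [0.3387, 0.3710, 0.2903]

Balance equations π_j = Σ_i π_i·P[i][j]:
  π_0 = 3/8·π_0 + 3/8·π_1 + 1/4·π_2
  π_1 = 1/2·π_0 + 1/4·π_1 + 3/8·π_2
  normalize: π_0 + π_1 + π_2 = 1
Solving the linear system gives exactly π = [21/62, 23/62, 9/31].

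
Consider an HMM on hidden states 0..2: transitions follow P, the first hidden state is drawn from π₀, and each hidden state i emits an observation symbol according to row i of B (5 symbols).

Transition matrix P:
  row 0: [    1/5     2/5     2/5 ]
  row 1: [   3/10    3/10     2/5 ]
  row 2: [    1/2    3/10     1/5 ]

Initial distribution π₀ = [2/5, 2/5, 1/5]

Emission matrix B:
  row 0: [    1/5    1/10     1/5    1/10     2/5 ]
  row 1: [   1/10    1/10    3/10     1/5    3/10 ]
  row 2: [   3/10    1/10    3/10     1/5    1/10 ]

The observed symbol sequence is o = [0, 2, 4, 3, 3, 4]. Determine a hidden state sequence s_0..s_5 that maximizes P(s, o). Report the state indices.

path = [0, 2, 0, 1, 2, 0]

t=0: δ = [8.000e-02, 4.000e-02, 6.000e-02]  (obs o_0=0)
t=1: δ = [6.000e-03, 9.600e-03, 9.600e-03]  ψ = [2, 0, 0]  (obs o_1=2)
t=2: δ = [1.920e-03, 8.640e-04, 3.840e-04]  ψ = [2, 1, 1]  (obs o_2=4)
t=3: δ = [3.840e-05, 1.536e-04, 1.536e-04]  ψ = [0, 0, 0]  (obs o_3=3)
t=4: δ = [7.680e-06, 9.216e-06, 1.229e-05]  ψ = [2, 1, 1]  (obs o_4=3)
t=5: δ = [2.458e-06, 1.106e-06, 3.686e-07]  ψ = [2, 2, 1]  (obs o_5=4)
backtrack: best end state = 0; path = [0, 2, 0, 1, 2, 0]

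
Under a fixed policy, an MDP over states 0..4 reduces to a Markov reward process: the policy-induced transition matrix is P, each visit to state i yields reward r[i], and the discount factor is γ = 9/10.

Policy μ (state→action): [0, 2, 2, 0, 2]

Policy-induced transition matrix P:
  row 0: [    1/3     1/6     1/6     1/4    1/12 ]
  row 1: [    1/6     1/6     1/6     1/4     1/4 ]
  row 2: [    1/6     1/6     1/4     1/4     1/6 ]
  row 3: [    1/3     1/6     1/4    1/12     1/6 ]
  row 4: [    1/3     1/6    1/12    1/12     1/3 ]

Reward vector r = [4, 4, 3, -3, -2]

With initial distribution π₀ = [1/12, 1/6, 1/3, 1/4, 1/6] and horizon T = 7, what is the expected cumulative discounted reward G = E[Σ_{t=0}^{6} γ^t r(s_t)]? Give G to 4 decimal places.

G = 6.6472

t=0: π = [0.0833, 0.1667, 0.3333, 0.2500, 0.1667], E[r] = 0.9167, γ^t·E[r] = 0.916667, running G = 0.916667
t=1: π = [0.2500, 0.1667, 0.2014, 0.1806, 0.2014], E[r] = 1.3264, γ^t·E[r] = 1.193750, running G = 2.110417
t=2: π = [0.2720, 0.1667, 0.1817, 0.1863, 0.1933], E[r] = 1.3542, γ^t·E[r] = 1.096875, running G = 3.207292
t=3: π = [0.2753, 0.1667, 0.1812, 0.1867, 0.1901], E[r] = 1.3710, γ^t·E[r] = 0.999492, running G = 4.206784
t=4: π = [0.2754, 0.1667, 0.1815, 0.1872, 0.1893], E[r] = 1.3723, γ^t·E[r] = 0.900397, running G = 5.107181
t=5: π = [0.2753, 0.1667, 0.1816, 0.1873, 0.1892], E[r] = 1.3727, γ^t·E[r] = 0.810548, running G = 5.917729
t=6: π = [0.2753, 0.1667, 0.1816, 0.1873, 0.1891], E[r] = 1.3727, γ^t·E[r] = 0.729490, running G = 6.647219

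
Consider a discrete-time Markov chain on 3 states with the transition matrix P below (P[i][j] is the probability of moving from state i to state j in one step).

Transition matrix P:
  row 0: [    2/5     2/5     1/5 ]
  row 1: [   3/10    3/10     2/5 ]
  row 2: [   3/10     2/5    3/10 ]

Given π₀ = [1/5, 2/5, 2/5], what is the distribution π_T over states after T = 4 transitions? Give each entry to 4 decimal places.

t=0: π = [0.2000, 0.4000, 0.4000]
t=1: π = [0.3200, 0.3600, 0.3200]
t=2: π = [0.3320, 0.3640, 0.3040]
t=3: π = [0.3332, 0.3636, 0.3032]
t=4: π = [0.3333, 0.3636, 0.3030]

π = [0.3333, 0.3636, 0.3030]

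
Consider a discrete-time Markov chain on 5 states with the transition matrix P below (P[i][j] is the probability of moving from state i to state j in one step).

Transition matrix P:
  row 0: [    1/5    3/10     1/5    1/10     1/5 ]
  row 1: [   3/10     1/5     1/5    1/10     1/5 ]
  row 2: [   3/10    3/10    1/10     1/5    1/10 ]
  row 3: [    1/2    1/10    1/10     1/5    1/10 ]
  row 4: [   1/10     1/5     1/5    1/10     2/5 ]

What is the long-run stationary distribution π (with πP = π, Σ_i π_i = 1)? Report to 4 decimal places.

π = [0.2577, 0.2298, 0.1700, 0.1300, 0.2125]

Balance equations π_j = Σ_i π_i·P[i][j]:
  π_0 = 1/5·π_0 + 3/10·π_1 + 3/10·π_2 + 1/2·π_3 + 1/10·π_4
  π_1 = 3/10·π_0 + 1/5·π_1 + 3/10·π_2 + 1/10·π_3 + 1/5·π_4
  π_2 = 1/5·π_0 + 1/5·π_1 + 1/10·π_2 + 1/10·π_3 + 1/5·π_4
  π_3 = 1/10·π_0 + 1/10·π_1 + 1/5·π_2 + 1/5·π_3 + 1/10·π_4
  normalize: π_0 + π_1 + π_2 + π_3 + π_4 = 1
Solving the linear system gives exactly π = [567/2200, 1011/4400, 17/100, 13/100, 17/80].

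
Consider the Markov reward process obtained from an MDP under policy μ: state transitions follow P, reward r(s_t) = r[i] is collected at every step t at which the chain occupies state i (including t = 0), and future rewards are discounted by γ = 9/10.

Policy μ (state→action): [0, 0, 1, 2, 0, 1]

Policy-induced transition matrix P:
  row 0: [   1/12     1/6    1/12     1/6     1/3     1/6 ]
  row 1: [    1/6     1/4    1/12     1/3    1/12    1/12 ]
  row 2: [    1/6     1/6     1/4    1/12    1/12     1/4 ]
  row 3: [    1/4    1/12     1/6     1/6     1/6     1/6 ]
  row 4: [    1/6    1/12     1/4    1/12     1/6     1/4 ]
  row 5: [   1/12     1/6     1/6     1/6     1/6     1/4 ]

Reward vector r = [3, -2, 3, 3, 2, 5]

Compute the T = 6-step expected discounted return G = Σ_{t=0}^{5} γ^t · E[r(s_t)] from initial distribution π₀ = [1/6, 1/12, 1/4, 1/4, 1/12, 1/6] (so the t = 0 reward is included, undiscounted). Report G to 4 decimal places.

G = 11.9762

t=0: π = [0.1667, 0.0833, 0.2500, 0.2500, 0.0833, 0.1667], E[r] = 2.8333, γ^t·E[r] = 2.833333, running G = 2.833333
t=1: π = [0.1597, 0.1458, 0.1736, 0.1528, 0.1667, 0.2014], E[r] = 2.5069, γ^t·E[r] = 2.256250, running G = 5.089583
t=2: π = [0.1493, 0.1522, 0.1696, 0.1626, 0.1667, 0.1997], E[r] = 2.4716, γ^t·E[r] = 2.002031, running G = 7.091615
t=3: π = [0.1511, 0.1519, 0.1696, 0.1640, 0.1647, 0.1986], E[r] = 2.4730, γ^t·E[r] = 1.802813, running G = 8.894427
t=4: π = [0.1512, 0.1519, 0.1693, 0.1641, 0.1651, 0.1984], E[r] = 2.4721, γ^t·E[r] = 1.621959, running G = 10.516386
t=5: π = [0.1512, 0.1519, 0.1693, 0.1641, 0.1651, 0.1984], E[r] = 2.4722, γ^t·E[r] = 1.459829, running G = 11.976215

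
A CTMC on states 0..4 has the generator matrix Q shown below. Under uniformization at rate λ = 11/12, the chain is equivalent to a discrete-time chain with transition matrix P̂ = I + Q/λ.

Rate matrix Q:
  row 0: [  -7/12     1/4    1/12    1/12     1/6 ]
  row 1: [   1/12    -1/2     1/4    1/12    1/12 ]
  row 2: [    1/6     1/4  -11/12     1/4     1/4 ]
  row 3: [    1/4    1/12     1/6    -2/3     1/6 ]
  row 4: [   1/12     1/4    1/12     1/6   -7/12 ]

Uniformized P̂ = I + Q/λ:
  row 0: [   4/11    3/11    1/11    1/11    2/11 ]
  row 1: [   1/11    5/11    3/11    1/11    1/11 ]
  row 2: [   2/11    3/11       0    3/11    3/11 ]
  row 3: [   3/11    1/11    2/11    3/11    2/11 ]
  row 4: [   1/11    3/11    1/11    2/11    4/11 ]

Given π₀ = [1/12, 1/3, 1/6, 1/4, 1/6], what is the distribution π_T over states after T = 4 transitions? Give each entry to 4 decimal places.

t=0: π = [0.0833, 0.3333, 0.1667, 0.2500, 0.1667]
t=1: π = [0.1742, 0.2879, 0.1591, 0.1818, 0.1970]
t=2: π = [0.1860, 0.2920, 0.1453, 0.1708, 0.2059]
t=3: π = [0.1859, 0.2948, 0.1463, 0.1671, 0.2059]
t=4: π = [0.1853, 0.2959, 0.1464, 0.1666, 0.2058]

π = [0.1853, 0.2959, 0.1464, 0.1666, 0.2058]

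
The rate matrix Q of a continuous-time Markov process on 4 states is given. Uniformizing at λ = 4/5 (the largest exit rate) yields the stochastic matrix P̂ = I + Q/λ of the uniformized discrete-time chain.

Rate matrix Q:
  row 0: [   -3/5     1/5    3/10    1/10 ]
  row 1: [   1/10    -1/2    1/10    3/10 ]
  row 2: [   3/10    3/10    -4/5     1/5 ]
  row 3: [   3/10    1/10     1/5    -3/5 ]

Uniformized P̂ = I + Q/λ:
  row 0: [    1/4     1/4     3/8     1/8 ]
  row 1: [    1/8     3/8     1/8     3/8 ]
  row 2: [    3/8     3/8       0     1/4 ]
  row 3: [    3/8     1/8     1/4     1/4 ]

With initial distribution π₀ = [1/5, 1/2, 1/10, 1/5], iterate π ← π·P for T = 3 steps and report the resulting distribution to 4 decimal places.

π = [0.2723, 0.2762, 0.2012, 0.2504]

t=0: π = [0.2000, 0.5000, 0.1000, 0.2000]
t=1: π = [0.2250, 0.3000, 0.1875, 0.2875]
t=2: π = [0.2719, 0.2750, 0.1938, 0.2594]
t=3: π = [0.2723, 0.2762, 0.2012, 0.2504]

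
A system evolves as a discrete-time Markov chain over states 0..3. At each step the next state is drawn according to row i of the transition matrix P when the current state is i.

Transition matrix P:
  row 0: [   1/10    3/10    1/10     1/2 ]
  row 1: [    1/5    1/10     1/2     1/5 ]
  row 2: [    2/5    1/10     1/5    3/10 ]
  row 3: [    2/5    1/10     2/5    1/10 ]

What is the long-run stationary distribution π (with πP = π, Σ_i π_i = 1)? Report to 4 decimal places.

π = [0.2836, 0.1567, 0.2755, 0.2842]

Balance equations π_j = Σ_i π_i·P[i][j]:
  π_0 = 1/10·π_0 + 1/5·π_1 + 2/5·π_2 + 2/5·π_3
  π_1 = 3/10·π_0 + 1/10·π_1 + 1/10·π_2 + 1/10·π_3
  π_2 = 1/10·π_0 + 1/2·π_1 + 1/5·π_2 + 2/5·π_3
  normalize: π_0 + π_1 + π_2 + π_3 = 1
Solving the linear system gives exactly π = [19/67, 21/134, 443/1608, 457/1608].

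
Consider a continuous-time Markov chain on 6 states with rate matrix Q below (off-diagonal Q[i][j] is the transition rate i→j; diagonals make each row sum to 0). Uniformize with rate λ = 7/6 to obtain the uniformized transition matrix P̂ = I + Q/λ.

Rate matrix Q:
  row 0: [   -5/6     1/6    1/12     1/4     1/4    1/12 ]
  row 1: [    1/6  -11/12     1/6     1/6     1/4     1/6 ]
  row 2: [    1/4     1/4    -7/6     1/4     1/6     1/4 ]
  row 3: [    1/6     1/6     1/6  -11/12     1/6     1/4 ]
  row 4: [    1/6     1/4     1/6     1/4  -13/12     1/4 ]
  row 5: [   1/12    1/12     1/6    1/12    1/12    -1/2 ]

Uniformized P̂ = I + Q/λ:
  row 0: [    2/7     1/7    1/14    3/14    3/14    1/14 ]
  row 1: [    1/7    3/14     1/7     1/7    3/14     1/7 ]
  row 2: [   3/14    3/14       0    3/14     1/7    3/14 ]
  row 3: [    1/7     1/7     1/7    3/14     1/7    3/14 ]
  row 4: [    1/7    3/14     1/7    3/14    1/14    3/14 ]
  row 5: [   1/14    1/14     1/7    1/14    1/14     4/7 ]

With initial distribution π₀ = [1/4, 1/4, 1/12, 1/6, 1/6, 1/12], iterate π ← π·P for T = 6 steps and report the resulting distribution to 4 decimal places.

π = [0.1530, 0.1516, 0.1154, 0.1634, 0.1350, 0.2815]

t=0: π = [0.2500, 0.2500, 0.0833, 0.1667, 0.1667, 0.0833]
t=1: π = [0.1786, 0.1726, 0.1131, 0.1845, 0.1607, 0.1905]
t=2: π = [0.1628, 0.1611, 0.1139, 0.1747, 0.1429, 0.2445]
t=3: π = [0.1568, 0.1552, 0.1149, 0.1679, 0.1383, 0.2668]
t=4: π = [0.1544, 0.1530, 0.1152, 0.1651, 0.1362, 0.2761]
t=5: π = [0.1534, 0.1520, 0.1154, 0.1639, 0.1354, 0.2799]
t=6: π = [0.1530, 0.1516, 0.1154, 0.1634, 0.1350, 0.2815]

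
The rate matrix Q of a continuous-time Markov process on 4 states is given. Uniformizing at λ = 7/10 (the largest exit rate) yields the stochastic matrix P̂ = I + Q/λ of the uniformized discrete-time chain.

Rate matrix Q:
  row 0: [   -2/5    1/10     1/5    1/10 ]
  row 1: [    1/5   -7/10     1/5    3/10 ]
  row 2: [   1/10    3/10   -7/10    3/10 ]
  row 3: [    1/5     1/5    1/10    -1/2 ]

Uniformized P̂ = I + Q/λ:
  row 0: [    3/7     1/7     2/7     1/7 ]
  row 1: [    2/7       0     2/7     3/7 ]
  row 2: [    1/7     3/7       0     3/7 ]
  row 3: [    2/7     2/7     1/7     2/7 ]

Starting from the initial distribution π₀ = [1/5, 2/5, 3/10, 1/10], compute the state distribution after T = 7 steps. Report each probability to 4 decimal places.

π = [0.3019, 0.2096, 0.1890, 0.2996]

t=0: π = [0.2000, 0.4000, 0.3000, 0.1000]
t=1: π = [0.2714, 0.1857, 0.1857, 0.3571]
t=2: π = [0.2980, 0.2204, 0.1816, 0.3000]
t=3: π = [0.3023, 0.2061, 0.1910, 0.3006]
t=4: π = [0.3016, 0.2109, 0.1882, 0.2993]
t=5: π = [0.3019, 0.2093, 0.1892, 0.2996]
t=6: π = [0.3018, 0.2098, 0.1889, 0.2995]
t=7: π = [0.3019, 0.2096, 0.1890, 0.2996]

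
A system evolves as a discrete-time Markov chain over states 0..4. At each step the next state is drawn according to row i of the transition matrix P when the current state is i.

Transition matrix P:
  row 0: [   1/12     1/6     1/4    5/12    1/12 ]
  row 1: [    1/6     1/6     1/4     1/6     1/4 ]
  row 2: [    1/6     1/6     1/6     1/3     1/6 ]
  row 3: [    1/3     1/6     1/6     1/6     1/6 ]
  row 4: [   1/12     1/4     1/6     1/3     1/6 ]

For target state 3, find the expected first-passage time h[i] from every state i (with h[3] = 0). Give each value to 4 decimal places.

First-step conditioning: h[3] = 0; for i ≠ 3, h[i] = 1 + Σ_k P[i][k]·h[k].
  h[0] = 1 + 1/12·h[0] + 1/6·h[1] + 1/4·h[2] + 1/12·h[4]
  h[1] = 1 + 1/6·h[0] + 1/6·h[1] + 1/4·h[2] + 1/4·h[4]
  h[2] = 1 + 1/6·h[0] + 1/6·h[1] + 1/6·h[2] + 1/6·h[4]
  h[4] = 1 + 1/12·h[0] + 1/4·h[1] + 1/6·h[2] + 1/6·h[4]
Solving the 4×4 linear system over states ≠ 3 gives exactly h = [5106/1745, 6474/1745, 5541/1745, 0, 1131/349] (h[3] = 0 is the target).

h = [2.9261, 3.7100, 3.1754, 0.0000, 3.2407]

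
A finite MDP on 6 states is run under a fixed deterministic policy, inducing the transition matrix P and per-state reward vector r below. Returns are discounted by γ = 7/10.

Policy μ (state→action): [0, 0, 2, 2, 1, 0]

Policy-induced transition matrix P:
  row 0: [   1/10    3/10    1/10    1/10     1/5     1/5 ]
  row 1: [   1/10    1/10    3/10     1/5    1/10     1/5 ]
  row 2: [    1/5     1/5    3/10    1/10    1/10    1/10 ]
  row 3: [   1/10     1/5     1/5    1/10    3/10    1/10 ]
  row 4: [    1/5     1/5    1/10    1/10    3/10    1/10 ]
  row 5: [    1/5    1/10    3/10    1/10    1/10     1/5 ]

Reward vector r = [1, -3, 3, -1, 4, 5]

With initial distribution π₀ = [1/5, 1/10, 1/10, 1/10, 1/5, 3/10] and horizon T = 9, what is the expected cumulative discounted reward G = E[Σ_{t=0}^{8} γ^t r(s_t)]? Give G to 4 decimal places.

G = 5.9552

t=0: π = [0.2000, 0.1000, 0.1000, 0.1000, 0.2000, 0.3000], E[r] = 2.4000, γ^t·E[r] = 2.400000, running G = 2.400000
t=1: π = [0.1600, 0.1800, 0.2100, 0.1100, 0.1800, 0.1600], E[r] = 1.6600, γ^t·E[r] = 1.162000, running G = 3.562000
t=2: π = [0.1550, 0.1820, 0.2210, 0.1180, 0.1740, 0.1500], E[r] = 1.6000, γ^t·E[r] = 0.784000, running G = 4.346000
t=3: π = [0.1545, 0.1823, 0.2224, 0.1182, 0.1739, 0.1487], E[r] = 1.5957, γ^t·E[r] = 0.547325, running G = 4.893325
t=4: π = [0.1545, 0.1824, 0.2225, 0.1182, 0.1739, 0.1486], E[r] = 1.5950, γ^t·E[r] = 0.382947, running G = 5.276273
t=5: π = [0.1545, 0.1824, 0.2225, 0.1182, 0.1739, 0.1485], E[r] = 1.5949, γ^t·E[r] = 0.268049, running G = 5.544322
t=6: π = [0.1545, 0.1824, 0.2225, 0.1182, 0.1739, 0.1485], E[r] = 1.5949, γ^t·E[r] = 0.187634, running G = 5.731956
t=7: π = [0.1545, 0.1824, 0.2225, 0.1182, 0.1739, 0.1485], E[r] = 1.5949, γ^t·E[r] = 0.131344, running G = 5.863300
t=8: π = [0.1545, 0.1824, 0.2225, 0.1182, 0.1739, 0.1485], E[r] = 1.5949, γ^t·E[r] = 0.091941, running G = 5.955241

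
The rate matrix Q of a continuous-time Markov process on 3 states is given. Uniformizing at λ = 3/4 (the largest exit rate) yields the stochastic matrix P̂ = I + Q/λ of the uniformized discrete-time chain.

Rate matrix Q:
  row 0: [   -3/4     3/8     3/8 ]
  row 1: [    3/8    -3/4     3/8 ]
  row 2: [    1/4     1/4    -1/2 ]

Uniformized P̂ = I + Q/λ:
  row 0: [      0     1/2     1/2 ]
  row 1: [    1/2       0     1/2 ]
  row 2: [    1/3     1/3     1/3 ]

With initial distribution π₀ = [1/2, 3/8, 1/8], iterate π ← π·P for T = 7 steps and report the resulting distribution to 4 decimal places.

π = [0.2852, 0.2862, 0.4286]

t=0: π = [0.5000, 0.3750, 0.1250]
t=1: π = [0.2292, 0.2917, 0.4792]
t=2: π = [0.3056, 0.2743, 0.4201]
t=3: π = [0.2772, 0.2928, 0.4300]
t=4: π = [0.2897, 0.2819, 0.4283]
t=5: π = [0.2837, 0.2876, 0.4286]
t=6: π = [0.2867, 0.2847, 0.4286]
t=7: π = [0.2852, 0.2862, 0.4286]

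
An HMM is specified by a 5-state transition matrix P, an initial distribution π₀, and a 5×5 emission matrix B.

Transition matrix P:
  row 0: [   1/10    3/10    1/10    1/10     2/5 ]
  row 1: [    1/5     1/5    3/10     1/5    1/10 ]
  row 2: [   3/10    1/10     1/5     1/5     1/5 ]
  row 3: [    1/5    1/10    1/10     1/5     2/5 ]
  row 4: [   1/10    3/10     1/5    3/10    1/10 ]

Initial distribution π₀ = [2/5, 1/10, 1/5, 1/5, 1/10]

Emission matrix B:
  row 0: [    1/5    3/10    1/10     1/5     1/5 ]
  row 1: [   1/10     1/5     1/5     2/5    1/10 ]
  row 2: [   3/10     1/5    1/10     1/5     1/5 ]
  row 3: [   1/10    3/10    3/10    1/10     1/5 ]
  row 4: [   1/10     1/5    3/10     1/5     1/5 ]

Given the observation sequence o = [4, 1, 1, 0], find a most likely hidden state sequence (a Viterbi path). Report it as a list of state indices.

path = [0, 4, 1, 2]

t=0: δ = [8.000e-02, 1.000e-02, 4.000e-02, 4.000e-02, 2.000e-02]  (obs o_0=4)
t=1: δ = [3.600e-03, 4.800e-03, 1.600e-03, 2.400e-03, 6.400e-03]  ψ = [2, 0, 0, 0, 0]  (obs o_1=1)
t=2: δ = [2.880e-04, 3.840e-04, 2.880e-04, 5.760e-04, 2.880e-04]  ψ = [1, 4, 1, 4, 0]  (obs o_2=1)
t=3: δ = [2.304e-05, 8.640e-06, 3.456e-05, 1.152e-05, 2.304e-05]  ψ = [3, 0, 1, 3, 3]  (obs o_3=0)
backtrack: best end state = 2; path = [0, 4, 1, 2]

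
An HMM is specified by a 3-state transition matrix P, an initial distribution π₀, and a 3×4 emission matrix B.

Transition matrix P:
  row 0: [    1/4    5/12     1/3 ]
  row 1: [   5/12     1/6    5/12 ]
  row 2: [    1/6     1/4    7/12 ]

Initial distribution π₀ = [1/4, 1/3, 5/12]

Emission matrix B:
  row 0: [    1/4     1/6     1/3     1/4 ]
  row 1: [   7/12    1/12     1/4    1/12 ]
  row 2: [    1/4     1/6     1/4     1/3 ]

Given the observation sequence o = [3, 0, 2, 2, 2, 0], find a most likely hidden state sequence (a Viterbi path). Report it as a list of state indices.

path = [2, 1, 0, 1, 0, 1]

t=0: δ = [6.250e-02, 2.778e-02, 1.389e-01]  (obs o_0=3)
t=1: δ = [5.787e-03, 2.025e-02, 2.025e-02]  ψ = [2, 2, 2]  (obs o_1=0)
t=2: δ = [2.813e-03, 1.266e-03, 2.954e-03]  ψ = [1, 2, 2]  (obs o_2=2)
t=3: δ = [2.344e-04, 2.930e-04, 4.308e-04]  ψ = [0, 0, 2]  (obs o_3=2)
t=4: δ = [4.070e-05, 2.692e-05, 6.282e-05]  ψ = [1, 2, 2]  (obs o_4=2)
t=5: δ = [2.804e-06, 9.892e-06, 9.161e-06]  ψ = [1, 0, 2]  (obs o_5=0)
backtrack: best end state = 1; path = [2, 1, 0, 1, 0, 1]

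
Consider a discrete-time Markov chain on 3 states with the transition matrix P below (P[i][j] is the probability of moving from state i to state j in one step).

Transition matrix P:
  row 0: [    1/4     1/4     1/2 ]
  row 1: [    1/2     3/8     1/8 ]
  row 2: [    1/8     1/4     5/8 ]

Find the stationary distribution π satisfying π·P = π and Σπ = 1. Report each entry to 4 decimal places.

π = [0.2653, 0.2857, 0.4490]

Balance equations π_j = Σ_i π_i·P[i][j]:
  π_0 = 1/4·π_0 + 1/2·π_1 + 1/8·π_2
  π_1 = 1/4·π_0 + 3/8·π_1 + 1/4·π_2
  normalize: π_0 + π_1 + π_2 = 1
Solving the linear system gives exactly π = [13/49, 2/7, 22/49].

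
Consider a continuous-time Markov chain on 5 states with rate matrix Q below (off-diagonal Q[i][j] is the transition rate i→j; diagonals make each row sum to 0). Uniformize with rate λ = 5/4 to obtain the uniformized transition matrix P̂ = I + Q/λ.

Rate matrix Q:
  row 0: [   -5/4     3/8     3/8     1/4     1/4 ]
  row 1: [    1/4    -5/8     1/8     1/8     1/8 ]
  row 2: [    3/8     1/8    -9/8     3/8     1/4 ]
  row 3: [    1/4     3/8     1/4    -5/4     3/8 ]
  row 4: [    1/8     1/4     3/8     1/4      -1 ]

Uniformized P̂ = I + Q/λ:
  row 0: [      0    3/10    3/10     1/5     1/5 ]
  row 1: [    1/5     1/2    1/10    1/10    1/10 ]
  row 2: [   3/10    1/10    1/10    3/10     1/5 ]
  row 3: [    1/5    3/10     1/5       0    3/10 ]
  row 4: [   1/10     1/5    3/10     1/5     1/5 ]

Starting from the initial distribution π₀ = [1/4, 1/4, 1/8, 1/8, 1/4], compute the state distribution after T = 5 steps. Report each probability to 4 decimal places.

π = [0.1666, 0.3053, 0.1862, 0.1567, 0.1852]

t=0: π = [0.2500, 0.2500, 0.1250, 0.1250, 0.2500]
t=1: π = [0.1375, 0.3000, 0.2125, 0.1625, 0.1875]
t=2: π = [0.1750, 0.2988, 0.1813, 0.1588, 0.1863]
t=3: π = [0.1645, 0.3049, 0.1881, 0.1565, 0.1860]
t=4: π = [0.1673, 0.3048, 0.1858, 0.1570, 0.1852]
t=5: π = [0.1666, 0.3053, 0.1862, 0.1567, 0.1852]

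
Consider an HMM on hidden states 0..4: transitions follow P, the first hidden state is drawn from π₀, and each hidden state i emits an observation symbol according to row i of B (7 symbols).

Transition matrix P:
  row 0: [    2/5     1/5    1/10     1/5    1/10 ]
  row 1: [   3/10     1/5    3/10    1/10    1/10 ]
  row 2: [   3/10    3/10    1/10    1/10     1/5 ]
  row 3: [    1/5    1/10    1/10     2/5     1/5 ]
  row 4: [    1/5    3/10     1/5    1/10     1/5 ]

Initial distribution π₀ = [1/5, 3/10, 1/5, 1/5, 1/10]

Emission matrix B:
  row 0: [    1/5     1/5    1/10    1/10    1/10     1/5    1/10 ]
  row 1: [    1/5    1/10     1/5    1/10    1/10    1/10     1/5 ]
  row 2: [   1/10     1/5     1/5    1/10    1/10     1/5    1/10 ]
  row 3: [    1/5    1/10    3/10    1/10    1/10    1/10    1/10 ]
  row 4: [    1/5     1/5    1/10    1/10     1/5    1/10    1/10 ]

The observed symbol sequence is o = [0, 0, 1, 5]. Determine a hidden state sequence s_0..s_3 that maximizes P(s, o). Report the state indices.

path = [1, 0, 0, 0]

t=0: δ = [4.000e-02, 6.000e-02, 2.000e-02, 4.000e-02, 2.000e-02]  (obs o_0=0)
t=1: δ = [3.600e-03, 2.400e-03, 1.800e-03, 3.200e-03, 1.600e-03]  ψ = [1, 1, 1, 3, 3]  (obs o_1=0)
t=2: δ = [2.880e-04, 7.200e-05, 1.440e-04, 1.280e-04, 1.280e-04]  ψ = [0, 0, 1, 3, 3]  (obs o_2=1)
t=3: δ = [2.304e-05, 5.760e-06, 5.760e-06, 5.760e-06, 2.880e-06]  ψ = [0, 0, 0, 0, 0]  (obs o_3=5)
backtrack: best end state = 0; path = [1, 0, 0, 0]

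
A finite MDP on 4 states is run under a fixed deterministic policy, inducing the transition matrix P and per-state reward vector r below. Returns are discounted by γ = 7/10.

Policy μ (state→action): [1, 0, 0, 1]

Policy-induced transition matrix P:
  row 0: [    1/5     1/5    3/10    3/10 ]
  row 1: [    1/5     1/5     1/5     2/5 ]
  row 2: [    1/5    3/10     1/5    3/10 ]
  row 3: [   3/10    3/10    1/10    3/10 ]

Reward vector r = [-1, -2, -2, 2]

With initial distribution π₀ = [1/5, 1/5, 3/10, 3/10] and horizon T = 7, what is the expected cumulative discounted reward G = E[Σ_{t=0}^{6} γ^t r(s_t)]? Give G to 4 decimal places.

G = -1.5760

t=0: π = [0.2000, 0.2000, 0.3000, 0.3000], E[r] = -0.6000, γ^t·E[r] = -0.600000, running G = -0.600000
t=1: π = [0.2300, 0.2600, 0.1900, 0.3200], E[r] = -0.4900, γ^t·E[r] = -0.343000, running G = -0.943000
t=2: π = [0.2320, 0.2510, 0.1910, 0.3260], E[r] = -0.4640, γ^t·E[r] = -0.227360, running G = -1.170360
t=3: π = [0.2326, 0.2517, 0.1906, 0.3251], E[r] = -0.4670, γ^t·E[r] = -0.160181, running G = -1.330541
t=4: π = [0.2325, 0.2516, 0.1908, 0.3252], E[r] = -0.4668, γ^t·E[r] = -0.112081, running G = -1.442622
t=5: π = [0.2325, 0.2516, 0.1907, 0.3252], E[r] = -0.4669, γ^t·E[r] = -0.078464, running G = -1.521086
t=6: π = [0.2325, 0.2516, 0.1907, 0.3252], E[r] = -0.4668, γ^t·E[r] = -0.054924, running G = -1.576011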